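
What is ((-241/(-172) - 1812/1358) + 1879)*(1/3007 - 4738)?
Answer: -3126575393028735/351181516 ≈ -8.9030e+6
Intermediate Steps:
((-241/(-172) - 1812/1358) + 1879)*(1/3007 - 4738) = ((-241*(-1/172) - 1812*1/1358) + 1879)*(1/3007 - 4738) = ((241/172 - 906/679) + 1879)*(-14247165/3007) = (7807/116788 + 1879)*(-14247165/3007) = (219452459/116788)*(-14247165/3007) = -3126575393028735/351181516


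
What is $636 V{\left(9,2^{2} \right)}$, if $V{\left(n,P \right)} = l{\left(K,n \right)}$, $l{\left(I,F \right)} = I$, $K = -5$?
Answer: $-3180$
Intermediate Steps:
$V{\left(n,P \right)} = -5$
$636 V{\left(9,2^{2} \right)} = 636 \left(-5\right) = -3180$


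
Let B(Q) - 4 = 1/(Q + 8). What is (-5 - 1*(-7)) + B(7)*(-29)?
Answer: -1739/15 ≈ -115.93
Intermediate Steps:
B(Q) = 4 + 1/(8 + Q) (B(Q) = 4 + 1/(Q + 8) = 4 + 1/(8 + Q))
(-5 - 1*(-7)) + B(7)*(-29) = (-5 - 1*(-7)) + ((33 + 4*7)/(8 + 7))*(-29) = (-5 + 7) + ((33 + 28)/15)*(-29) = 2 + ((1/15)*61)*(-29) = 2 + (61/15)*(-29) = 2 - 1769/15 = -1739/15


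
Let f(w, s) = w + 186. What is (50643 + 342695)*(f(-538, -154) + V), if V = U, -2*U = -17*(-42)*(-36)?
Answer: 4916725000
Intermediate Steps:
f(w, s) = 186 + w
U = 12852 (U = -(-17*(-42))*(-36)/2 = -357*(-36) = -1/2*(-25704) = 12852)
V = 12852
(50643 + 342695)*(f(-538, -154) + V) = (50643 + 342695)*((186 - 538) + 12852) = 393338*(-352 + 12852) = 393338*12500 = 4916725000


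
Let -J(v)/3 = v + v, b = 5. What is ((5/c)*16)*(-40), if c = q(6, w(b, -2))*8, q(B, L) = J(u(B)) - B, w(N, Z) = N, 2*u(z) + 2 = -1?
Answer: -400/3 ≈ -133.33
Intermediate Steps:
u(z) = -3/2 (u(z) = -1 + (½)*(-1) = -1 - ½ = -3/2)
J(v) = -6*v (J(v) = -3*(v + v) = -6*v)
q(B, L) = 9 - B (q(B, L) = -6*(-3/2) - B = 9 - B)
c = 24 (c = (9 - 1*6)*8 = (9 - 6)*8 = 3*8 = 24)
((5/c)*16)*(-40) = ((5/24)*16)*(-40) = (10/3)*(-40) = -400/3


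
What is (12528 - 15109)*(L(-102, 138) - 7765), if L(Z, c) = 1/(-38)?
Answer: 761578251/38 ≈ 2.0042e+7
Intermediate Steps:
L(Z, c) = -1/38
(12528 - 15109)*(L(-102, 138) - 7765) = (12528 - 15109)*(-1/38 - 7765) = -2581*(-295071/38) = 761578251/38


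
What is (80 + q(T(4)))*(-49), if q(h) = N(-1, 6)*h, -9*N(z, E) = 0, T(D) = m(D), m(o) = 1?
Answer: -3920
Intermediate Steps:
T(D) = 1
N(z, E) = 0 (N(z, E) = -1/9*0 = 0)
q(h) = 0 (q(h) = 0*h = 0)
(80 + q(T(4)))*(-49) = (80 + 0)*(-49) = 80*(-49) = -3920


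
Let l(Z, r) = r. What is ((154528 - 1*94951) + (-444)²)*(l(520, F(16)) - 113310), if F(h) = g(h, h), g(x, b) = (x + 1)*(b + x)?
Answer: -28948498158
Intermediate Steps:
g(x, b) = (1 + x)*(b + x)
F(h) = 2*h + 2*h² (F(h) = h + h + h² + h*h = h + h + h² + h² = 2*h + 2*h²)
((154528 - 1*94951) + (-444)²)*(l(520, F(16)) - 113310) = ((154528 - 1*94951) + (-444)²)*(2*16*(1 + 16) - 113310) = ((154528 - 94951) + 197136)*(2*16*17 - 113310) = (59577 + 197136)*(544 - 113310) = 256713*(-112766) = -28948498158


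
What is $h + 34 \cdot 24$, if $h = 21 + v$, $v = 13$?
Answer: $850$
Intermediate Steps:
$h = 34$ ($h = 21 + 13 = 34$)
$h + 34 \cdot 24 = 34 + 34 \cdot 24 = 34 + 816 = 850$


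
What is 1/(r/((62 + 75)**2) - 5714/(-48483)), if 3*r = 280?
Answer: 909977427/111771146 ≈ 8.1414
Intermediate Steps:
r = 280/3 (r = (1/3)*280 = 280/3 ≈ 93.333)
1/(r/((62 + 75)**2) - 5714/(-48483)) = 1/(280/(3*((62 + 75)**2)) - 5714/(-48483)) = 1/(280/(3*(137**2)) - 5714*(-1/48483)) = 1/((280/3)/18769 + 5714/48483) = 1/((280/3)*(1/18769) + 5714/48483) = 1/(280/56307 + 5714/48483) = 1/(111771146/909977427) = 909977427/111771146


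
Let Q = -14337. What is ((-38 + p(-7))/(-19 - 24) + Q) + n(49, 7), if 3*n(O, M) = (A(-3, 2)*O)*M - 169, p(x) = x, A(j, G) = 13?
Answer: -554956/43 ≈ -12906.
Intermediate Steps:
n(O, M) = -169/3 + 13*M*O/3 (n(O, M) = ((13*O)*M - 169)/3 = (13*M*O - 169)/3 = (-169 + 13*M*O)/3 = -169/3 + 13*M*O/3)
((-38 + p(-7))/(-19 - 24) + Q) + n(49, 7) = ((-38 - 7)/(-19 - 24) - 14337) + (-169/3 + (13/3)*7*49) = (-45/(-43) - 14337) + (-169/3 + 4459/3) = (-1/43*(-45) - 14337) + 1430 = (45/43 - 14337) + 1430 = -616446/43 + 1430 = -554956/43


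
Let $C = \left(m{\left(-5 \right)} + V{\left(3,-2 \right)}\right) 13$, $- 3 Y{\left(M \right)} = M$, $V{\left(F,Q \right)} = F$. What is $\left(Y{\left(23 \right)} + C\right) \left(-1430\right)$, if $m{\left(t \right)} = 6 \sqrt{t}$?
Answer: $- \frac{134420}{3} - 111540 i \sqrt{5} \approx -44807.0 - 2.4941 \cdot 10^{5} i$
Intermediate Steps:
$Y{\left(M \right)} = - \frac{M}{3}$
$C = 39 + 78 i \sqrt{5}$ ($C = \left(6 \sqrt{-5} + 3\right) 13 = \left(6 i \sqrt{5} + 3\right) 13 = \left(3 + 6 i \sqrt{5}\right) 13 = 39 + 78 i \sqrt{5} \approx 39.0 + 174.41 i$)
$\left(Y{\left(23 \right)} + C\right) \left(-1430\right) = \left(\left(- \frac{1}{3}\right) 23 + \left(39 + 78 i \sqrt{5}\right)\right) \left(-1430\right) = \left(- \frac{23}{3} + \left(39 + 78 i \sqrt{5}\right)\right) \left(-1430\right) = \left(\frac{94}{3} + 78 i \sqrt{5}\right) \left(-1430\right) = - \frac{134420}{3} - 111540 i \sqrt{5}$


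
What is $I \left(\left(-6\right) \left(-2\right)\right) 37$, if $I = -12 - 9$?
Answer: $-9324$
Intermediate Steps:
$I = -21$
$I \left(\left(-6\right) \left(-2\right)\right) 37 = - 21 \left(\left(-6\right) \left(-2\right)\right) 37 = \left(-21\right) 12 \cdot 37 = \left(-252\right) 37 = -9324$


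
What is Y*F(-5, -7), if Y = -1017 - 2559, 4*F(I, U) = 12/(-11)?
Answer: 10728/11 ≈ 975.27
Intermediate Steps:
F(I, U) = -3/11 (F(I, U) = (12/(-11))/4 = (12*(-1/11))/4 = (¼)*(-12/11) = -3/11)
Y = -3576
Y*F(-5, -7) = -3576*(-3/11) = 10728/11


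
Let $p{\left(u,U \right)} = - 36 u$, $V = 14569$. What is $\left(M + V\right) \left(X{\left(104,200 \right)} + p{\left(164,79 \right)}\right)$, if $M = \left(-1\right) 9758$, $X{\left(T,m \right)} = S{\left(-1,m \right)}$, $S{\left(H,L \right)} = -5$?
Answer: $-28428199$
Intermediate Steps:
$X{\left(T,m \right)} = -5$
$M = -9758$
$\left(M + V\right) \left(X{\left(104,200 \right)} + p{\left(164,79 \right)}\right) = \left(-9758 + 14569\right) \left(-5 - 5904\right) = 4811 \left(-5 - 5904\right) = 4811 \left(-5909\right) = -28428199$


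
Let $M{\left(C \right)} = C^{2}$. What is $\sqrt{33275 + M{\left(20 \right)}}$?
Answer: $5 \sqrt{1347} \approx 183.51$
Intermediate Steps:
$\sqrt{33275 + M{\left(20 \right)}} = \sqrt{33275 + 20^{2}} = \sqrt{33275 + 400} = \sqrt{33675} = 5 \sqrt{1347}$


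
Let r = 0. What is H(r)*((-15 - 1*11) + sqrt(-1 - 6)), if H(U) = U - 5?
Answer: 130 - 5*I*sqrt(7) ≈ 130.0 - 13.229*I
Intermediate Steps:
H(U) = -5 + U
H(r)*((-15 - 1*11) + sqrt(-1 - 6)) = (-5 + 0)*((-15 - 1*11) + sqrt(-1 - 6)) = -5*((-15 - 11) + sqrt(-7)) = -5*(-26 + I*sqrt(7)) = 130 - 5*I*sqrt(7)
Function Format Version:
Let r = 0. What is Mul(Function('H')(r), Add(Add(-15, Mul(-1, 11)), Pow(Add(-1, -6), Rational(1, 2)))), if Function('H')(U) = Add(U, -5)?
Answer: Add(130, Mul(-5, I, Pow(7, Rational(1, 2)))) ≈ Add(130.00, Mul(-13.229, I))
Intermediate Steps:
Function('H')(U) = Add(-5, U)
Mul(Function('H')(r), Add(Add(-15, Mul(-1, 11)), Pow(Add(-1, -6), Rational(1, 2)))) = Mul(Add(-5, 0), Add(Add(-15, Mul(-1, 11)), Pow(Add(-1, -6), Rational(1, 2)))) = Mul(-5, Add(Add(-15, -11), Pow(-7, Rational(1, 2)))) = Mul(-5, Add(-26, Mul(I, Pow(7, Rational(1, 2))))) = Add(130, Mul(-5, I, Pow(7, Rational(1, 2))))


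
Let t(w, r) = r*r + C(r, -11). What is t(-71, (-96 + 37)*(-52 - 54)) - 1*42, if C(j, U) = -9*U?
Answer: 39112573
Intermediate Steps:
t(w, r) = 99 + r**2 (t(w, r) = r*r - 9*(-11) = r**2 + 99 = 99 + r**2)
t(-71, (-96 + 37)*(-52 - 54)) - 1*42 = (99 + ((-96 + 37)*(-52 - 54))**2) - 1*42 = (99 + (-59*(-106))**2) - 42 = (99 + 6254**2) - 42 = (99 + 39112516) - 42 = 39112615 - 42 = 39112573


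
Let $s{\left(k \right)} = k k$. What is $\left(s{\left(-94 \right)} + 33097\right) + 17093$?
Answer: $59026$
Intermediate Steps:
$s{\left(k \right)} = k^{2}$
$\left(s{\left(-94 \right)} + 33097\right) + 17093 = \left(\left(-94\right)^{2} + 33097\right) + 17093 = \left(8836 + 33097\right) + 17093 = 41933 + 17093 = 59026$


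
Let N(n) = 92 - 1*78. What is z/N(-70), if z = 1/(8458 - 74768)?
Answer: -1/928340 ≈ -1.0772e-6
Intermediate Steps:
z = -1/66310 (z = 1/(-66310) = -1/66310 ≈ -1.5081e-5)
N(n) = 14 (N(n) = 92 - 78 = 14)
z/N(-70) = -1/66310/14 = -1/66310*1/14 = -1/928340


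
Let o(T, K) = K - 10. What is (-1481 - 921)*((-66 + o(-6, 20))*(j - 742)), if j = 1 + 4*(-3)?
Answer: -101287536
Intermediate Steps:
o(T, K) = -10 + K
j = -11 (j = 1 - 12 = -11)
(-1481 - 921)*((-66 + o(-6, 20))*(j - 742)) = (-1481 - 921)*((-66 + (-10 + 20))*(-11 - 742)) = -2402*(-66 + 10)*(-753) = -(-134512)*(-753) = -2402*42168 = -101287536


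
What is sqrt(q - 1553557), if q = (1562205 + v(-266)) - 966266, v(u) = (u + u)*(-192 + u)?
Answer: I*sqrt(713962) ≈ 844.96*I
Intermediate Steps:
v(u) = 2*u*(-192 + u) (v(u) = (2*u)*(-192 + u) = 2*u*(-192 + u))
q = 839595 (q = (1562205 + 2*(-266)*(-192 - 266)) - 966266 = (1562205 + 2*(-266)*(-458)) - 966266 = (1562205 + 243656) - 966266 = 1805861 - 966266 = 839595)
sqrt(q - 1553557) = sqrt(839595 - 1553557) = sqrt(-713962) = I*sqrt(713962)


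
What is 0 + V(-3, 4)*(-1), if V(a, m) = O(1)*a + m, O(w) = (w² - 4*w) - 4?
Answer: -25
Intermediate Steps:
O(w) = -4 + w² - 4*w
V(a, m) = m - 7*a (V(a, m) = (-4 + 1² - 4*1)*a + m = (-4 + 1 - 4)*a + m = -7*a + m = m - 7*a)
0 + V(-3, 4)*(-1) = 0 + (4 - 7*(-3))*(-1) = 0 + (4 + 21)*(-1) = 0 + 25*(-1) = 0 - 25 = -25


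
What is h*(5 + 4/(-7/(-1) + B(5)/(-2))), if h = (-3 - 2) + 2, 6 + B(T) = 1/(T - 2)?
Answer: -957/59 ≈ -16.220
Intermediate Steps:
B(T) = -6 + 1/(-2 + T) (B(T) = -6 + 1/(T - 2) = -6 + 1/(-2 + T))
h = -3 (h = -5 + 2 = -3)
h*(5 + 4/(-7/(-1) + B(5)/(-2))) = -3*(5 + 4/(-7/(-1) + ((13 - 6*5)/(-2 + 5))/(-2))) = -3*(5 + 4/(-7*(-1) + ((13 - 30)/3)*(-½))) = -3*(5 + 4/(7 + ((⅓)*(-17))*(-½))) = -3*(5 + 4/(7 - 17/3*(-½))) = -3*(5 + 4/(7 + 17/6)) = -3*(5 + 4/(59/6)) = -3*(5 + 4*(6/59)) = -3*(5 + 24/59) = -3*319/59 = -957/59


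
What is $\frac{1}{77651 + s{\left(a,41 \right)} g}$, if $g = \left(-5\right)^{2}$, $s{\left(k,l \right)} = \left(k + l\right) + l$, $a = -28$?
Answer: $\frac{1}{79001} \approx 1.2658 \cdot 10^{-5}$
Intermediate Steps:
$s{\left(k,l \right)} = k + 2 l$
$g = 25$
$\frac{1}{77651 + s{\left(a,41 \right)} g} = \frac{1}{77651 + \left(-28 + 2 \cdot 41\right) 25} = \frac{1}{77651 + \left(-28 + 82\right) 25} = \frac{1}{77651 + 54 \cdot 25} = \frac{1}{77651 + 1350} = \frac{1}{79001}$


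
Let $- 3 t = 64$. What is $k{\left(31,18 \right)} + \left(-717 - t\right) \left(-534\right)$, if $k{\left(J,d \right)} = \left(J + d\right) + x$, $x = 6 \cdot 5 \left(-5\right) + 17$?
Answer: $371402$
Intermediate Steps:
$x = -133$ ($x = 30 \left(-5\right) + 17 = -150 + 17 = -133$)
$t = - \frac{64}{3}$ ($t = \left(- \frac{1}{3}\right) 64 = - \frac{64}{3} \approx -21.333$)
$k{\left(J,d \right)} = -133 + J + d$ ($k{\left(J,d \right)} = \left(J + d\right) - 133 = -133 + J + d$)
$k{\left(31,18 \right)} + \left(-717 - t\right) \left(-534\right) = \left(-133 + 31 + 18\right) + \left(-717 - - \frac{64}{3}\right) \left(-534\right) = -84 + \left(-717 + \frac{64}{3}\right) \left(-534\right) = -84 - -371486 = -84 + 371486 = 371402$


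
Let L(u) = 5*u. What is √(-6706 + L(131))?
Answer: I*√6051 ≈ 77.788*I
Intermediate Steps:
√(-6706 + L(131)) = √(-6706 + 5*131) = √(-6706 + 655) = √(-6051) = I*√6051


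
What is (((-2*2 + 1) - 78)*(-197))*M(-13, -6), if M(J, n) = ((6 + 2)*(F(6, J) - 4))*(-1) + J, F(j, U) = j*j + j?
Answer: -5058369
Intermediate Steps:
F(j, U) = j + j² (F(j, U) = j² + j = j + j²)
M(J, n) = -304 + J (M(J, n) = ((6 + 2)*(6*(1 + 6) - 4))*(-1) + J = (8*(6*7 - 4))*(-1) + J = (8*(42 - 4))*(-1) + J = (8*38)*(-1) + J = 304*(-1) + J = -304 + J)
(((-2*2 + 1) - 78)*(-197))*M(-13, -6) = (((-2*2 + 1) - 78)*(-197))*(-304 - 13) = (((-4 + 1) - 78)*(-197))*(-317) = ((-3 - 78)*(-197))*(-317) = -81*(-197)*(-317) = 15957*(-317) = -5058369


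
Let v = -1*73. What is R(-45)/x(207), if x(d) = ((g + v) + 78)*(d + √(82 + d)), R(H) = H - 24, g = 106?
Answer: -23/8288 ≈ -0.0027751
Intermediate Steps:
R(H) = -24 + H
v = -73
x(d) = 111*d + 111*√(82 + d) (x(d) = ((106 - 73) + 78)*(d + √(82 + d)) = (33 + 78)*(d + √(82 + d)) = 111*(d + √(82 + d)) = 111*d + 111*√(82 + d))
R(-45)/x(207) = (-24 - 45)/(111*207 + 111*√(82 + 207)) = -69/(22977 + 111*√289) = -69/(22977 + 111*17) = -69/(22977 + 1887) = -69/24864 = -69*1/24864 = -23/8288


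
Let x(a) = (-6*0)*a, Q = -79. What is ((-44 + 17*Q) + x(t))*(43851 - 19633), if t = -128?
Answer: -33590366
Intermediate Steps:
x(a) = 0 (x(a) = 0*a = 0)
((-44 + 17*Q) + x(t))*(43851 - 19633) = ((-44 + 17*(-79)) + 0)*(43851 - 19633) = ((-44 - 1343) + 0)*24218 = (-1387 + 0)*24218 = -1387*24218 = -33590366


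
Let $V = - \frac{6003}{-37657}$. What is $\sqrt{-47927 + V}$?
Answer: $\frac{2 i \sqrt{16990659868163}}{37657} \approx 218.92 i$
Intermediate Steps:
$V = \frac{6003}{37657}$ ($V = \left(-6003\right) \left(- \frac{1}{37657}\right) = \frac{6003}{37657} \approx 0.15941$)
$\sqrt{-47927 + V} = \sqrt{-47927 + \frac{6003}{37657}} = \sqrt{- \frac{1804781036}{37657}} = \frac{2 i \sqrt{16990659868163}}{37657}$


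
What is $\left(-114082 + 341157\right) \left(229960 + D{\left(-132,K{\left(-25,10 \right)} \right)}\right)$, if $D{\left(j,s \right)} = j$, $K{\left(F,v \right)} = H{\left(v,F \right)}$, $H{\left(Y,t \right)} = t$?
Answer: $52188193100$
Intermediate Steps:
$K{\left(F,v \right)} = F$
$\left(-114082 + 341157\right) \left(229960 + D{\left(-132,K{\left(-25,10 \right)} \right)}\right) = \left(-114082 + 341157\right) \left(229960 - 132\right) = 227075 \cdot 229828 = 52188193100$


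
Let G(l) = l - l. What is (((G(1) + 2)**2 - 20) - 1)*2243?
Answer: -38131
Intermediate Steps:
G(l) = 0
(((G(1) + 2)**2 - 20) - 1)*2243 = (((0 + 2)**2 - 20) - 1)*2243 = ((2**2 - 20) - 1)*2243 = ((4 - 20) - 1)*2243 = (-16 - 1)*2243 = -17*2243 = -38131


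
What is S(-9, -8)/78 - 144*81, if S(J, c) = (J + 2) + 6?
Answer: -909793/78 ≈ -11664.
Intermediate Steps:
S(J, c) = 8 + J (S(J, c) = (2 + J) + 6 = 8 + J)
S(-9, -8)/78 - 144*81 = (8 - 9)/78 - 144*81 = -1*1/78 - 11664 = -1/78 - 11664 = -909793/78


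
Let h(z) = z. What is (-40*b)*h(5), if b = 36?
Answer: -7200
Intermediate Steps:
(-40*b)*h(5) = -40*36*5 = -1440*5 = -7200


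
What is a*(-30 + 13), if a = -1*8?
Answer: 136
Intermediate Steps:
a = -8
a*(-30 + 13) = -8*(-30 + 13) = -8*(-17) = 136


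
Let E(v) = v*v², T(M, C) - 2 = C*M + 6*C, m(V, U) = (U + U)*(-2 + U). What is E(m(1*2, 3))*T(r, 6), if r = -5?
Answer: 1728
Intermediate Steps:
m(V, U) = 2*U*(-2 + U) (m(V, U) = (2*U)*(-2 + U) = 2*U*(-2 + U))
T(M, C) = 2 + 6*C + C*M (T(M, C) = 2 + (C*M + 6*C) = 2 + (6*C + C*M) = 2 + 6*C + C*M)
E(v) = v³
E(m(1*2, 3))*T(r, 6) = (2*3*(-2 + 3))³*(2 + 6*6 + 6*(-5)) = (2*3*1)³*(2 + 36 - 30) = 6³*8 = 216*8 = 1728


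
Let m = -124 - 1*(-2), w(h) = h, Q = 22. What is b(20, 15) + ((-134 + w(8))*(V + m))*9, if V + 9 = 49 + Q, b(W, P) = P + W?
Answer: 68075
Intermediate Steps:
V = 62 (V = -9 + (49 + 22) = -9 + 71 = 62)
m = -122 (m = -124 + 2 = -122)
b(20, 15) + ((-134 + w(8))*(V + m))*9 = (15 + 20) + ((-134 + 8)*(62 - 122))*9 = 35 - 126*(-60)*9 = 35 + 7560*9 = 35 + 68040 = 68075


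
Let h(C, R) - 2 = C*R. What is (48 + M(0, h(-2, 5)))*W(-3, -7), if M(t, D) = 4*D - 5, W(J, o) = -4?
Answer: -44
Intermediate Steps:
h(C, R) = 2 + C*R
M(t, D) = -5 + 4*D
(48 + M(0, h(-2, 5)))*W(-3, -7) = (48 + (-5 + 4*(2 - 2*5)))*(-4) = (48 + (-5 + 4*(2 - 10)))*(-4) = (48 + (-5 + 4*(-8)))*(-4) = (48 + (-5 - 32))*(-4) = (48 - 37)*(-4) = 11*(-4) = -44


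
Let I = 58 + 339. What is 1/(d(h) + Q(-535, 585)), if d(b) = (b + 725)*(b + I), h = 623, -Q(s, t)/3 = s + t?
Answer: 1/1374810 ≈ 7.2737e-7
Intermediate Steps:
Q(s, t) = -3*s - 3*t (Q(s, t) = -3*(s + t) = -3*s - 3*t)
I = 397
d(b) = (397 + b)*(725 + b) (d(b) = (b + 725)*(b + 397) = (725 + b)*(397 + b) = (397 + b)*(725 + b))
1/(d(h) + Q(-535, 585)) = 1/((287825 + 623² + 1122*623) + (-3*(-535) - 3*585)) = 1/((287825 + 388129 + 699006) + (1605 - 1755)) = 1/(1374960 - 150) = 1/1374810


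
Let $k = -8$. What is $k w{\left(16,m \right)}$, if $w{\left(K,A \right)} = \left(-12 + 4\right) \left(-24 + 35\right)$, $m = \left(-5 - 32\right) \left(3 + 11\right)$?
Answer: $704$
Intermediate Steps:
$m = -518$ ($m = \left(-37\right) 14 = -518$)
$w{\left(K,A \right)} = -88$ ($w{\left(K,A \right)} = \left(-8\right) 11 = -88$)
$k w{\left(16,m \right)} = \left(-8\right) \left(-88\right) = 704$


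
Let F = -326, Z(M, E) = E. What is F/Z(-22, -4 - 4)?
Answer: 163/4 ≈ 40.750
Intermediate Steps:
F/Z(-22, -4 - 4) = -326/(-4 - 4) = -326/(-8) = -326*(-1/8) = 163/4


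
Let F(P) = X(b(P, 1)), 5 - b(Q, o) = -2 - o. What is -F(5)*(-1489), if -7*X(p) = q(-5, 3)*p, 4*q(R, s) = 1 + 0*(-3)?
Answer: -2978/7 ≈ -425.43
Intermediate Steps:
q(R, s) = ¼ (q(R, s) = (1 + 0*(-3))/4 = (1 + 0)/4 = (¼)*1 = ¼)
b(Q, o) = 7 + o (b(Q, o) = 5 - (-2 - o) = 5 + (2 + o) = 7 + o)
X(p) = -p/28
F(P) = -2/7 (F(P) = -(7 + 1)/28 = -1/28*8 = -2/7)
-F(5)*(-1489) = -(-2)*(-1489)/7 = -1*2978/7 = -2978/7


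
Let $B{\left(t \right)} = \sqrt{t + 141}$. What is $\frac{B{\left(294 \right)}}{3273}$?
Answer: $\frac{\sqrt{435}}{3273} \approx 0.0063723$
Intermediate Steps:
$B{\left(t \right)} = \sqrt{141 + t}$
$\frac{B{\left(294 \right)}}{3273} = \frac{\sqrt{141 + 294}}{3273} = \sqrt{435} \cdot \frac{1}{3273} = \frac{\sqrt{435}}{3273}$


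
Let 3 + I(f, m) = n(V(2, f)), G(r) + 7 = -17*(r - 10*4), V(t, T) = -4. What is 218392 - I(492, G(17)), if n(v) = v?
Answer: 218399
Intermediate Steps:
G(r) = 673 - 17*r (G(r) = -7 - 17*(r - 10*4) = -7 - 17*(r - 40) = -7 - 17*(-40 + r) = -7 + (680 - 17*r) = 673 - 17*r)
I(f, m) = -7 (I(f, m) = -3 - 4 = -7)
218392 - I(492, G(17)) = 218392 - 1*(-7) = 218392 + 7 = 218399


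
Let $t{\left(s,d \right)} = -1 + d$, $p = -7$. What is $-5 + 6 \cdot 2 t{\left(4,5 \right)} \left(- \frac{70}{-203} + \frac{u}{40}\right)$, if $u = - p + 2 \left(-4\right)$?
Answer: $\frac{1501}{145} \approx 10.352$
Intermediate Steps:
$u = -1$ ($u = \left(-1\right) \left(-7\right) + 2 \left(-4\right) = 7 - 8 = -1$)
$-5 + 6 \cdot 2 t{\left(4,5 \right)} \left(- \frac{70}{-203} + \frac{u}{40}\right) = -5 + 6 \cdot 2 \left(-1 + 5\right) \left(- \frac{70}{-203} - \frac{1}{40}\right) = -5 + 12 \cdot 4 \left(\left(-70\right) \left(- \frac{1}{203}\right) - \frac{1}{40}\right) = -5 + 48 \left(\frac{10}{29} - \frac{1}{40}\right) = -5 + 48 \cdot \frac{371}{1160} = -5 + \frac{2226}{145} = \frac{1501}{145}$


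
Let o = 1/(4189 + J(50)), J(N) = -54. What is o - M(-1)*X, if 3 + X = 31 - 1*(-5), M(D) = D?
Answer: 136456/4135 ≈ 33.000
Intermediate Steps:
X = 33 (X = -3 + (31 - 1*(-5)) = -3 + (31 + 5) = -3 + 36 = 33)
o = 1/4135 (o = 1/(4189 - 54) = 1/4135 ≈ 0.00024184)
o - M(-1)*X = 1/4135 - (-1)*33 = 1/4135 - 1*(-33) = 1/4135 + 33 = 136456/4135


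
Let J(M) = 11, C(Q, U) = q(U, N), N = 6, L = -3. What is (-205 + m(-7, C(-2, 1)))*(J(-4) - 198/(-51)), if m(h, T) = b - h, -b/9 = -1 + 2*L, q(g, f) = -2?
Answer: -34155/17 ≈ -2009.1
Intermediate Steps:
C(Q, U) = -2
b = 63 (b = -9*(-1 + 2*(-3)) = -9*(-1 - 6) = -9*(-7) = 63)
m(h, T) = 63 - h
(-205 + m(-7, C(-2, 1)))*(J(-4) - 198/(-51)) = (-205 + (63 - 1*(-7)))*(11 - 198/(-51)) = (-205 + (63 + 7))*(11 - 198*(-1/51)) = (-205 + 70)*(11 + 66/17) = -135*253/17 = -34155/17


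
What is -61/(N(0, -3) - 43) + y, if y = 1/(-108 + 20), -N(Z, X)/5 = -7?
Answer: 335/44 ≈ 7.6136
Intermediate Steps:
N(Z, X) = 35 (N(Z, X) = -5*(-7) = 35)
y = -1/88 (y = 1/(-88) = -1/88 ≈ -0.011364)
-61/(N(0, -3) - 43) + y = -61/(35 - 43) - 1/88 = -61/(-8) - 1/88 = -⅛*(-61) - 1/88 = 61/8 - 1/88 = 335/44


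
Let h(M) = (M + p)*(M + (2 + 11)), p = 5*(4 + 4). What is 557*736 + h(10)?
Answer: 411102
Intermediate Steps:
p = 40 (p = 5*8 = 40)
h(M) = (13 + M)*(40 + M) (h(M) = (M + 40)*(M + (2 + 11)) = (40 + M)*(M + 13) = (40 + M)*(13 + M) = (13 + M)*(40 + M))
557*736 + h(10) = 557*736 + (520 + 10² + 53*10) = 409952 + (520 + 100 + 530) = 409952 + 1150 = 411102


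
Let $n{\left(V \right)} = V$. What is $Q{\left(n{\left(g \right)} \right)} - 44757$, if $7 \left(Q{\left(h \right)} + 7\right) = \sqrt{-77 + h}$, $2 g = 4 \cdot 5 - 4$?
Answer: $-44764 + \frac{i \sqrt{69}}{7} \approx -44764.0 + 1.1867 i$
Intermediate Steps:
$g = 8$ ($g = \frac{4 \cdot 5 - 4}{2} = \frac{20 - 4}{2} = \frac{1}{2} \cdot 16 = 8$)
$Q{\left(h \right)} = -7 + \frac{\sqrt{-77 + h}}{7}$
$Q{\left(n{\left(g \right)} \right)} - 44757 = \left(-7 + \frac{\sqrt{-77 + 8}}{7}\right) - 44757 = \left(-7 + \frac{\sqrt{-69}}{7}\right) - 44757 = \left(-7 + \frac{i \sqrt{69}}{7}\right) - 44757 = -44764 + \frac{i \sqrt{69}}{7}$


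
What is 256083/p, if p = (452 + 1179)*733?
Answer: 256083/1195523 ≈ 0.21420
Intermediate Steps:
p = 1195523 (p = 1631*733 = 1195523)
256083/p = 256083/1195523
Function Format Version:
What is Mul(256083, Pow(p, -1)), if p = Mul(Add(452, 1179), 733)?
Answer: Rational(256083, 1195523) ≈ 0.21420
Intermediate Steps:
p = 1195523 (p = Mul(1631, 733) = 1195523)
Mul(256083, Pow(p, -1)) = Mul(256083, Pow(1195523, -1)) = Mul(256083, Rational(1, 1195523)) = Rational(256083, 1195523)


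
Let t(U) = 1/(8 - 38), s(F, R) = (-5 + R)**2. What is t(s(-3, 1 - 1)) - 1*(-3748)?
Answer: 112439/30 ≈ 3748.0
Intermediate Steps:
t(U) = -1/30 (t(U) = 1/(-30) = -1/30)
t(s(-3, 1 - 1)) - 1*(-3748) = -1/30 - 1*(-3748) = -1/30 + 3748 = 112439/30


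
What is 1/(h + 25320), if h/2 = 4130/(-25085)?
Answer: 5017/127028788 ≈ 3.9495e-5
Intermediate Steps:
h = -1652/5017 (h = 2*(4130/(-25085)) = 2*(4130*(-1/25085)) = 2*(-826/5017) = -1652/5017 ≈ -0.32928)
1/(h + 25320) = 1/(-1652/5017 + 25320) = 1/(127028788/5017) = 5017/127028788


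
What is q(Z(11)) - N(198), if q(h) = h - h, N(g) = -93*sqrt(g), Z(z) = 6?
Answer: 279*sqrt(22) ≈ 1308.6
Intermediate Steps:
q(h) = 0
q(Z(11)) - N(198) = 0 - (-93)*sqrt(198) = 0 - (-93)*3*sqrt(22) = 0 - (-279)*sqrt(22) = 0 + 279*sqrt(22) = 279*sqrt(22)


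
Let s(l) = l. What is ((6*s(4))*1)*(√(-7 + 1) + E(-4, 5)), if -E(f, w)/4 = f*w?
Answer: 1920 + 24*I*√6 ≈ 1920.0 + 58.788*I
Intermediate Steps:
E(f, w) = -4*f*w
((6*s(4))*1)*(√(-7 + 1) + E(-4, 5)) = ((6*4)*1)*(√(-7 + 1) - 4*(-4)*5) = (24*1)*(√(-6) + 80) = 24*(I*√6 + 80) = 24*(80 + I*√6) = 1920 + 24*I*√6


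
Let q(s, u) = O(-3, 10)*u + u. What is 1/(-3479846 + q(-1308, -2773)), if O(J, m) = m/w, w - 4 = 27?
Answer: -31/107988919 ≈ -2.8707e-7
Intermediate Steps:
w = 31 (w = 4 + 27 = 31)
O(J, m) = m/31
q(s, u) = 41*u/31 (q(s, u) = ((1/31)*10)*u + u = 10*u/31 + u = 41*u/31)
1/(-3479846 + q(-1308, -2773)) = 1/(-3479846 + (41/31)*(-2773)) = 1/(-3479846 - 113693/31) = 1/(-107988919/31) = -31/107988919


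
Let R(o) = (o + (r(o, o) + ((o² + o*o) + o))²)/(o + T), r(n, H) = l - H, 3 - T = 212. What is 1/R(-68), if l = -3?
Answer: -277/85469957 ≈ -3.2409e-6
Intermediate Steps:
T = -209 (T = 3 - 1*212 = 3 - 212 = -209)
r(n, H) = -3 - H
R(o) = (o + (-3 + 2*o²)²)/(-209 + o) (R(o) = (o + ((-3 - o) + ((o² + o*o) + o))²)/(o - 209) = (o + ((-3 - o) + ((o² + o²) + o))²)/(-209 + o) = (o + ((-3 - o) + (2*o² + o))²)/(-209 + o) = (o + ((-3 - o) + (o + 2*o²))²)/(-209 + o) = (o + (-3 + 2*o²)²)/(-209 + o))
1/R(-68) = 1/((-68 + (-3 + 2*(-68)²)²)/(-209 - 68)) = 1/((-68 + (-3 + 2*4624)²)/(-277)) = 1/(-(-68 + (-3 + 9248)²)/277) = 1/(-(-68 + 9245²)/277) = 1/(-(-68 + 85470025)/277) = 1/(-1/277*85469957) = 1/(-85469957/277) = -277/85469957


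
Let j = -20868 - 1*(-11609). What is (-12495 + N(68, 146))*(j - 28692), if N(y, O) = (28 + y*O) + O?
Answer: 90816743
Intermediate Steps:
N(y, O) = 28 + O + O*y (N(y, O) = (28 + O*y) + O = 28 + O + O*y)
j = -9259 (j = -20868 + 11609 = -9259)
(-12495 + N(68, 146))*(j - 28692) = (-12495 + (28 + 146 + 146*68))*(-9259 - 28692) = (-12495 + (28 + 146 + 9928))*(-37951) = (-12495 + 10102)*(-37951) = -2393*(-37951) = 90816743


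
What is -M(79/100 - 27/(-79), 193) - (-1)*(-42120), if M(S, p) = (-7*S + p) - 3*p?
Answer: -329636013/7900 ≈ -41726.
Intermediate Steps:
M(S, p) = -7*S - 2*p (M(S, p) = (p - 7*S) - 3*p = -7*S - 2*p)
-M(79/100 - 27/(-79), 193) - (-1)*(-42120) = -(-7*(79/100 - 27/(-79)) - 2*193) - (-1)*(-42120) = -(-7*(79*(1/100) - 27*(-1/79)) - 386) - 1*42120 = -(-7*(79/100 + 27/79) - 386) - 42120 = -(-7*8941/7900 - 386) - 42120 = -(-62587/7900 - 386) - 42120 = -1*(-3111987/7900) - 42120 = 3111987/7900 - 42120 = -329636013/7900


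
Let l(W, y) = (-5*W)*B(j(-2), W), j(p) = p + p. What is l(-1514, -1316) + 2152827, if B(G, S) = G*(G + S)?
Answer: 48117867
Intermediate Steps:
j(p) = 2*p
l(W, y) = -5*W*(16 - 4*W) (l(W, y) = (-5*W)*((2*(-2))*(2*(-2) + W)) = (-5*W)*(-4*(-4 + W)) = (-5*W)*(16 - 4*W) = -5*W*(16 - 4*W))
l(-1514, -1316) + 2152827 = 20*(-1514)*(-4 - 1514) + 2152827 = 20*(-1514)*(-1518) + 2152827 = 45965040 + 2152827 = 48117867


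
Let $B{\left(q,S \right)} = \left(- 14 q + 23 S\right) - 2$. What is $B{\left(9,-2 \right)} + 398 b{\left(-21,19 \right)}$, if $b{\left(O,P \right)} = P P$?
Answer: $143504$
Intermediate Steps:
$b{\left(O,P \right)} = P^{2}$
$B{\left(q,S \right)} = -2 - 14 q + 23 S$
$B{\left(9,-2 \right)} + 398 b{\left(-21,19 \right)} = \left(-2 - 126 + 23 \left(-2\right)\right) + 398 \cdot 19^{2} = \left(-2 - 126 - 46\right) + 398 \cdot 361 = -174 + 143678 = 143504$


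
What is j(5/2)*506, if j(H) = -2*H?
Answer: -2530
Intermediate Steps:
j(5/2)*506 = -10/2*506 = -2*5/2*506 = -5*506 = -2530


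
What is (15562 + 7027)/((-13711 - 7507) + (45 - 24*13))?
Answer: -22589/21485 ≈ -1.0514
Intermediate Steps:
(15562 + 7027)/((-13711 - 7507) + (45 - 24*13)) = 22589/(-21218 + (45 - 312)) = 22589/(-21218 - 267) = 22589/(-21485) = 22589*(-1/21485) = -22589/21485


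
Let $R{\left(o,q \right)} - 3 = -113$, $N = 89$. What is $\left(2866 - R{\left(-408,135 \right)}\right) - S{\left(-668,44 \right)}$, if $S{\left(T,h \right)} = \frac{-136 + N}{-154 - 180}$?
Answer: $\frac{993937}{334} \approx 2975.9$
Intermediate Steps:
$R{\left(o,q \right)} = -110$ ($R{\left(o,q \right)} = 3 - 113 = -110$)
$S{\left(T,h \right)} = \frac{47}{334}$ ($S{\left(T,h \right)} = \frac{-136 + 89}{-154 - 180} = - \frac{47}{-334} = \left(-47\right) \left(- \frac{1}{334}\right) = \frac{47}{334}$)
$\left(2866 - R{\left(-408,135 \right)}\right) - S{\left(-668,44 \right)} = \left(2866 - -110\right) - \frac{47}{334} = \left(2866 + 110\right) - \frac{47}{334} = 2976 - \frac{47}{334} = \frac{993937}{334}$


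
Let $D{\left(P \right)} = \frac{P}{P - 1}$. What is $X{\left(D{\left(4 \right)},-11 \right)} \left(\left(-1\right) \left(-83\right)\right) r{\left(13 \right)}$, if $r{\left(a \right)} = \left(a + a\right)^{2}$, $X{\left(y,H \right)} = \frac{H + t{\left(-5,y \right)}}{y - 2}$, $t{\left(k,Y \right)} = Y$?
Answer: $813566$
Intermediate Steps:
$D{\left(P \right)} = \frac{P}{-1 + P}$ ($D{\left(P \right)} = \frac{P}{P - 1} = \frac{P}{-1 + P}$)
$X{\left(y,H \right)} = \frac{H + y}{-2 + y}$ ($X{\left(y,H \right)} = \frac{H + y}{y - 2} = \frac{H + y}{-2 + y}$)
$r{\left(a \right)} = 4 a^{2}$ ($r{\left(a \right)} = \left(2 a\right)^{2} = 4 a^{2}$)
$X{\left(D{\left(4 \right)},-11 \right)} \left(\left(-1\right) \left(-83\right)\right) r{\left(13 \right)} = \frac{-11 + \frac{4}{-1 + 4}}{-2 + \frac{4}{-1 + 4}} \left(\left(-1\right) \left(-83\right)\right) 4 \cdot 13^{2} = \frac{-11 + \frac{4}{3}}{-2 + \frac{4}{3}} \cdot 83 \cdot 4 \cdot 169 = \frac{-11 + 4 \cdot \frac{1}{3}}{-2 + 4 \cdot \frac{1}{3}} \cdot 83 \cdot 676 = \frac{-11 + \frac{4}{3}}{-2 + \frac{4}{3}} \cdot 83 \cdot 676 = \frac{1}{- \frac{2}{3}} \left(- \frac{29}{3}\right) 83 \cdot 676 = \left(- \frac{3}{2}\right) \left(- \frac{29}{3}\right) 83 \cdot 676 = \frac{29}{2} \cdot 83 \cdot 676 = \frac{2407}{2} \cdot 676 = 813566$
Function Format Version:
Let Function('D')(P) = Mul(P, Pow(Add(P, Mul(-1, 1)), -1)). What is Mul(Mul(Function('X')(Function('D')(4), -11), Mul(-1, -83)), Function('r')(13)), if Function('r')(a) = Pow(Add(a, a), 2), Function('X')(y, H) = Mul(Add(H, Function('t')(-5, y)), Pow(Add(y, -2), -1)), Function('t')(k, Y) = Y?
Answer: 813566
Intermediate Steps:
Function('D')(P) = Mul(P, Pow(Add(-1, P), -1)) (Function('D')(P) = Mul(P, Pow(Add(P, -1), -1)) = Mul(P, Pow(Add(-1, P), -1)))
Function('X')(y, H) = Mul(Pow(Add(-2, y), -1), Add(H, y)) (Function('X')(y, H) = Mul(Add(H, y), Pow(Add(y, -2), -1)) = Mul(Add(H, y), Pow(Add(-2, y), -1)) = Mul(Pow(Add(-2, y), -1), Add(H, y)))
Function('r')(a) = Mul(4, Pow(a, 2)) (Function('r')(a) = Pow(Mul(2, a), 2) = Mul(4, Pow(a, 2)))
Mul(Mul(Function('X')(Function('D')(4), -11), Mul(-1, -83)), Function('r')(13)) = Mul(Mul(Mul(Pow(Add(-2, Mul(4, Pow(Add(-1, 4), -1))), -1), Add(-11, Mul(4, Pow(Add(-1, 4), -1)))), Mul(-1, -83)), Mul(4, Pow(13, 2))) = Mul(Mul(Mul(Pow(Add(-2, Mul(4, Pow(3, -1))), -1), Add(-11, Mul(4, Pow(3, -1)))), 83), Mul(4, 169)) = Mul(Mul(Mul(Pow(Add(-2, Mul(4, Rational(1, 3))), -1), Add(-11, Mul(4, Rational(1, 3)))), 83), 676) = Mul(Mul(Mul(Pow(Add(-2, Rational(4, 3)), -1), Add(-11, Rational(4, 3))), 83), 676) = Mul(Mul(Mul(Pow(Rational(-2, 3), -1), Rational(-29, 3)), 83), 676) = Mul(Mul(Mul(Rational(-3, 2), Rational(-29, 3)), 83), 676) = Mul(Mul(Rational(29, 2), 83), 676) = Mul(Rational(2407, 2), 676) = 813566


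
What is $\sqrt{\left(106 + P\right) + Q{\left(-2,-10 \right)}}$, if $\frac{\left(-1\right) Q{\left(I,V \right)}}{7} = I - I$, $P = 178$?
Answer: $2 \sqrt{71} \approx 16.852$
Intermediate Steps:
$Q{\left(I,V \right)} = 0$ ($Q{\left(I,V \right)} = - 7 \left(I - I\right) = \left(-7\right) 0 = 0$)
$\sqrt{\left(106 + P\right) + Q{\left(-2,-10 \right)}} = \sqrt{\left(106 + 178\right) + 0} = \sqrt{284 + 0} = \sqrt{284} = 2 \sqrt{71}$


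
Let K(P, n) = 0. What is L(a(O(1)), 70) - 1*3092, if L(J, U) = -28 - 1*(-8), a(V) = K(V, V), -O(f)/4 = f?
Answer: -3112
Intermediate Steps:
O(f) = -4*f
a(V) = 0
L(J, U) = -20 (L(J, U) = -28 + 8 = -20)
L(a(O(1)), 70) - 1*3092 = -20 - 1*3092 = -20 - 3092 = -3112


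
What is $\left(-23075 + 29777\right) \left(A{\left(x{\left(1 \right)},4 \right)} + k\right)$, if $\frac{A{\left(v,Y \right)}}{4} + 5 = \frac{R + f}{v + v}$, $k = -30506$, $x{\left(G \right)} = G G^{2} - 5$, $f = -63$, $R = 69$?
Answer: $-204605358$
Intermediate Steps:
$x{\left(G \right)} = -5 + G^{3}$ ($x{\left(G \right)} = G^{3} - 5 = -5 + G^{3}$)
$A{\left(v,Y \right)} = -20 + \frac{12}{v}$ ($A{\left(v,Y \right)} = -20 + 4 \frac{69 - 63}{v + v} = -20 + 4 \frac{6}{2 v} = -20 + 4 \cdot 6 \frac{1}{2 v} = -20 + 4 \frac{3}{v} = -20 + \frac{12}{v}$)
$\left(-23075 + 29777\right) \left(A{\left(x{\left(1 \right)},4 \right)} + k\right) = \left(-23075 + 29777\right) \left(\left(-20 + \frac{12}{-5 + 1^{3}}\right) - 30506\right) = 6702 \left(\left(-20 + \frac{12}{-5 + 1}\right) - 30506\right) = 6702 \left(\left(-20 + \frac{12}{-4}\right) - 30506\right) = 6702 \left(\left(-20 + 12 \left(- \frac{1}{4}\right)\right) - 30506\right) = 6702 \left(\left(-20 - 3\right) - 30506\right) = 6702 \left(-23 - 30506\right) = 6702 \left(-30529\right) = -204605358$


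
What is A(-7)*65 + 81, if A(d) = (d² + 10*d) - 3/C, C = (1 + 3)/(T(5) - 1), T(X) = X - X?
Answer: -4941/4 ≈ -1235.3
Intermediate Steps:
T(X) = 0
C = -4 (C = (1 + 3)/(0 - 1) = 4/(-1) = 4*(-1) = -4)
A(d) = ¾ + d² + 10*d (A(d) = (d² + 10*d) - 3/(-4) = (d² + 10*d) - 3*(-¼) = (d² + 10*d) + ¾ = ¾ + d² + 10*d)
A(-7)*65 + 81 = (¾ - 7*(10 - 7))*65 + 81 = (¾ - 7*3)*65 + 81 = (¾ - 21)*65 + 81 = -81/4*65 + 81 = -5265/4 + 81 = -4941/4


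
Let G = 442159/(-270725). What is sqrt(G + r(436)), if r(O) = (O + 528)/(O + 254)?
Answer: I*sqrt(67264574169)/533715 ≈ 0.48594*I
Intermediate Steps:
r(O) = (528 + O)/(254 + O)
G = -442159/270725 (G = 442159*(-1/270725) = -442159/270725 ≈ -1.6332)
sqrt(G + r(436)) = sqrt(-442159/270725 + (528 + 436)/(254 + 436)) = sqrt(-442159/270725 + 964/690) = sqrt(-442159/270725 + (1/690)*964) = sqrt(-442159/270725 + 482/345) = sqrt(-4411081/18680025) = I*sqrt(67264574169)/533715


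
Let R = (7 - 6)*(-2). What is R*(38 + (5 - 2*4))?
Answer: -70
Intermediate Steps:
R = -2 (R = 1*(-2) = -2)
R*(38 + (5 - 2*4)) = -2*(38 + (5 - 2*4)) = -2*(38 + (5 - 8)) = -2*(38 - 3) = -2*35 = -70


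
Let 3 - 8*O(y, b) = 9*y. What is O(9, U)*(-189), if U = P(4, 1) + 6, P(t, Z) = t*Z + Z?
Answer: 7371/4 ≈ 1842.8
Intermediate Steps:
P(t, Z) = Z + Z*t (P(t, Z) = Z*t + Z = Z + Z*t)
U = 11 (U = 1*(1 + 4) + 6 = 1*5 + 6 = 5 + 6 = 11)
O(y, b) = 3/8 - 9*y/8
O(9, U)*(-189) = (3/8 - 9/8*9)*(-189) = (3/8 - 81/8)*(-189) = -39/4*(-189) = 7371/4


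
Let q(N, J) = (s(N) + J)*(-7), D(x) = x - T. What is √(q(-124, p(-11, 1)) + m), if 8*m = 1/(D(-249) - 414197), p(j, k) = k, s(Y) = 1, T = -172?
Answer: I*√9610885243393/828548 ≈ 3.7417*I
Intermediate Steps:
D(x) = 172 + x (D(x) = x - 1*(-172) = x + 172 = 172 + x)
q(N, J) = -7 - 7*J (q(N, J) = (1 + J)*(-7) = -7 - 7*J)
m = -1/3314192 (m = 1/(8*((172 - 249) - 414197)) = 1/(8*(-77 - 414197)) = (⅛)/(-414274) = (⅛)*(-1/414274) = -1/3314192 ≈ -3.0173e-7)
√(q(-124, p(-11, 1)) + m) = √((-7 - 7*1) - 1/3314192) = √((-7 - 7) - 1/3314192) = √(-14 - 1/3314192) = √(-46398689/3314192) = I*√9610885243393/828548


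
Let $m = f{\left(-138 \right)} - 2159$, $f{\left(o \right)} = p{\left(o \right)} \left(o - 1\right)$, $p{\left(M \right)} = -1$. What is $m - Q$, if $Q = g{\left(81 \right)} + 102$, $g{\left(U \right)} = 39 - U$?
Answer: $-2080$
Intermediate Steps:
$Q = 60$ ($Q = \left(39 - 81\right) + 102 = -42 + 102 = 60$)
$f{\left(o \right)} = 1 - o$ ($f{\left(o \right)} = - (o - 1) = - (-1 + o) = 1 - o$)
$m = -2020$ ($m = \left(1 - -138\right) - 2159 = \left(1 + 138\right) - 2159 = 139 - 2159 = -2020$)
$m - Q = -2020 - 60 = -2080$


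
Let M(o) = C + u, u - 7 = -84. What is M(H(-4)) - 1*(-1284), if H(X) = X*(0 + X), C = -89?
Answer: 1118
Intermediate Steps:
u = -77 (u = 7 - 84 = -77)
H(X) = X² (H(X) = X*X = X²)
M(o) = -166 (M(o) = -89 - 77 = -166)
M(H(-4)) - 1*(-1284) = -166 - 1*(-1284) = -166 + 1284 = 1118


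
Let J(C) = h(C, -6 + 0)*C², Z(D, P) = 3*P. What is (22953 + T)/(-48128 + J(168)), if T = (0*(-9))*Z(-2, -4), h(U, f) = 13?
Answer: 22953/318784 ≈ 0.072002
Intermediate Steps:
T = 0 (T = (0*(-9))*(3*(-4)) = 0*(-12) = 0)
J(C) = 13*C²
(22953 + T)/(-48128 + J(168)) = (22953 + 0)/(-48128 + 13*168²) = 22953/(-48128 + 13*28224) = 22953/(-48128 + 366912) = 22953/318784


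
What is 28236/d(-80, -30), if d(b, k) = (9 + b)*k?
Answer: 4706/355 ≈ 13.256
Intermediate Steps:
d(b, k) = k*(9 + b)
28236/d(-80, -30) = 28236/((-30*(9 - 80))) = 28236/((-30*(-71))) = 28236/2130 = 28236*(1/2130) = 4706/355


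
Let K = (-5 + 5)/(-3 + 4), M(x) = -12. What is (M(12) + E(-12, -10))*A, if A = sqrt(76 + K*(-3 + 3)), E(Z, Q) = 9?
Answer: -6*sqrt(19) ≈ -26.153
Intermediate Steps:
K = 0 (K = 0/1 = 0*1 = 0)
A = 2*sqrt(19) (A = sqrt(76 + 0*(-3 + 3)) = sqrt(76 + 0*0) = sqrt(76 + 0) = sqrt(76) = 2*sqrt(19) ≈ 8.7178)
(M(12) + E(-12, -10))*A = (-12 + 9)*(2*sqrt(19)) = -6*sqrt(19)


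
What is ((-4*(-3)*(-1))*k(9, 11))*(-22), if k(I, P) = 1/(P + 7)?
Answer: 44/3 ≈ 14.667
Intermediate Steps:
k(I, P) = 1/(7 + P)
((-4*(-3)*(-1))*k(9, 11))*(-22) = ((-4*(-3)*(-1))/(7 + 11))*(-22) = ((12*(-1))/18)*(-22) = -12*1/18*(-22) = -⅔*(-22) = 44/3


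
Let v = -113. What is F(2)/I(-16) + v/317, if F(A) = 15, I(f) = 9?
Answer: 1246/951 ≈ 1.3102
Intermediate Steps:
F(2)/I(-16) + v/317 = 15/9 - 113/317 = 15*(1/9) - 113*1/317 = 5/3 - 113/317 = 1246/951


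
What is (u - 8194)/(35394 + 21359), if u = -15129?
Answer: -23323/56753 ≈ -0.41096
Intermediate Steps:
(u - 8194)/(35394 + 21359) = (-15129 - 8194)/(35394 + 21359) = -23323/56753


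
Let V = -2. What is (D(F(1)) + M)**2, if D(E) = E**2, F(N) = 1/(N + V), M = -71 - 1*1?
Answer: 5041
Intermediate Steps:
M = -72 (M = -71 - 1 = -72)
F(N) = 1/(-2 + N) (F(N) = 1/(N - 2) = 1/(-2 + N))
(D(F(1)) + M)**2 = ((1/(-2 + 1))**2 - 72)**2 = ((1/(-1))**2 - 72)**2 = ((-1)**2 - 72)**2 = (1 - 72)**2 = (-71)**2 = 5041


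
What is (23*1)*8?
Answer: 184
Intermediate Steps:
(23*1)*8 = 23*8 = 184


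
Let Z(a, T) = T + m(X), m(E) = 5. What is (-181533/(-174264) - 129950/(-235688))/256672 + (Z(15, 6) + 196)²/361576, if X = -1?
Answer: 2352804551504020125/19852811155727610112 ≈ 0.11851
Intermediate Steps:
Z(a, T) = 5 + T (Z(a, T) = T + 5 = 5 + T)
(-181533/(-174264) - 129950/(-235688))/256672 + (Z(15, 6) + 196)²/361576 = (-181533/(-174264) - 129950/(-235688))/256672 + ((5 + 6) + 196)²/361576 = (-181533*(-1/174264) - 129950*(-1/235688))*(1/256672) + (11 + 196)²*(1/361576) = (60511/58088 + 64975/117844)*(1/256672) + 207²*(1/361576) = (2726281521/1711330568)*(1/256672) + 42849*(1/361576) = 2726281521/439250639549696 + 42849/361576 = 2352804551504020125/19852811155727610112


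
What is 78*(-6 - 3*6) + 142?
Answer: -1730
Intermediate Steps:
78*(-6 - 3*6) + 142 = 78*(-6 - 18) + 142 = 78*(-24) + 142 = -1872 + 142 = -1730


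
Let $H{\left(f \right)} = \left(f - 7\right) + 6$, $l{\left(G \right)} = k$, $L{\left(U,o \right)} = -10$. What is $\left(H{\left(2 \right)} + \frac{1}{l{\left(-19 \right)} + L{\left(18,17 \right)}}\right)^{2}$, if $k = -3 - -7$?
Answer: $\frac{25}{36} \approx 0.69444$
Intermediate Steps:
$k = 4$ ($k = -3 + 7 = 4$)
$l{\left(G \right)} = 4$
$H{\left(f \right)} = -1 + f$ ($H{\left(f \right)} = \left(-7 + f\right) + 6 = -1 + f$)
$\left(H{\left(2 \right)} + \frac{1}{l{\left(-19 \right)} + L{\left(18,17 \right)}}\right)^{2} = \left(\left(-1 + 2\right) + \frac{1}{4 - 10}\right)^{2} = \left(1 + \frac{1}{-6}\right)^{2} = \left(1 - \frac{1}{6}\right)^{2} = \left(\frac{5}{6}\right)^{2} = \frac{25}{36}$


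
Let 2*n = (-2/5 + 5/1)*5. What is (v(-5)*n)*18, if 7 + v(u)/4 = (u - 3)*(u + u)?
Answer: 60444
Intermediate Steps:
v(u) = -28 + 8*u*(-3 + u) (v(u) = -28 + 4*((u - 3)*(u + u)) = -28 + 4*((-3 + u)*(2*u)) = -28 + 4*(2*u*(-3 + u)) = -28 + 8*u*(-3 + u))
n = 23/2 (n = ((-2/5 + 5/1)*5)/2 = ((-2*1/5 + 5*1)*5)/2 = ((-2/5 + 5)*5)/2 = ((23/5)*5)/2 = (1/2)*23 = 23/2 ≈ 11.500)
(v(-5)*n)*18 = ((-28 - 24*(-5) + 8*(-5)**2)*(23/2))*18 = ((-28 + 120 + 8*25)*(23/2))*18 = ((-28 + 120 + 200)*(23/2))*18 = (292*(23/2))*18 = 3358*18 = 60444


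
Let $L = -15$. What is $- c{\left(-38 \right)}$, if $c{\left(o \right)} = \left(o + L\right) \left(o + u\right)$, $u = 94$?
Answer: $2968$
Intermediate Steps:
$c{\left(o \right)} = \left(-15 + o\right) \left(94 + o\right)$ ($c{\left(o \right)} = \left(o - 15\right) \left(o + 94\right) = \left(-15 + o\right) \left(94 + o\right)$)
$- c{\left(-38 \right)} = - (-1410 + \left(-38\right)^{2} + 79 \left(-38\right)) = - (-1410 + 1444 - 3002) = \left(-1\right) \left(-2968\right) = 2968$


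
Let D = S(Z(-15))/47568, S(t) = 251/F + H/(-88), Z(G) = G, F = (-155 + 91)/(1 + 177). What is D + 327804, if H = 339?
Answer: 5488728949459/16743936 ≈ 3.2780e+5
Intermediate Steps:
F = -32/89 (F = -64/178 = -64*1/178 = -32/89 ≈ -0.35955)
S(t) = -247085/352 (S(t) = 251/(-32/89) + 339/(-88) = 251*(-89/32) + 339*(-1/88) = -22339/32 - 339/88 = -247085/352)
D = -247085/16743936 (D = -247085/352/47568 = -247085/352*1/47568 = -247085/16743936 ≈ -0.014757)
D + 327804 = -247085/16743936 + 327804 = 5488728949459/16743936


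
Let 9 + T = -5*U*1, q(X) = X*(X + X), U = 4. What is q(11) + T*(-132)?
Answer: 4070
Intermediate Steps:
q(X) = 2*X**2 (q(X) = X*(2*X) = 2*X**2)
T = -29 (T = -9 - 5*4*1 = -9 - 20*1 = -9 - 20 = -29)
q(11) + T*(-132) = 2*11**2 - 29*(-132) = 2*121 + 3828 = 242 + 3828 = 4070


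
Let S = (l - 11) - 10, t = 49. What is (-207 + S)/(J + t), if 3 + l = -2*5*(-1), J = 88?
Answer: -221/137 ≈ -1.6131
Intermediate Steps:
l = 7 (l = -3 - 2*5*(-1) = -3 - 10*(-1) = -3 + 10 = 7)
S = -14 (S = (7 - 11) - 10 = -4 - 10 = -14)
(-207 + S)/(J + t) = (-207 - 14)/(88 + 49) = -221/137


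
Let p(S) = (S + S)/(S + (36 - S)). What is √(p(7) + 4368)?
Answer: √157262/6 ≈ 66.094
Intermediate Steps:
p(S) = S/18 (p(S) = (2*S)/36 = (2*S)*(1/36) = S/18)
√(p(7) + 4368) = √((1/18)*7 + 4368) = √(7/18 + 4368) = √(78631/18) = √157262/6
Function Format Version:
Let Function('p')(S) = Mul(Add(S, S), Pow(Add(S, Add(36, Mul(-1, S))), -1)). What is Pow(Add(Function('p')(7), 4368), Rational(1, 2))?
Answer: Mul(Rational(1, 6), Pow(157262, Rational(1, 2))) ≈ 66.094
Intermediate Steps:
Function('p')(S) = Mul(Rational(1, 18), S) (Function('p')(S) = Mul(Mul(2, S), Pow(36, -1)) = Mul(Mul(2, S), Rational(1, 36)) = Mul(Rational(1, 18), S))
Pow(Add(Function('p')(7), 4368), Rational(1, 2)) = Pow(Add(Mul(Rational(1, 18), 7), 4368), Rational(1, 2)) = Pow(Add(Rational(7, 18), 4368), Rational(1, 2)) = Pow(Rational(78631, 18), Rational(1, 2)) = Mul(Rational(1, 6), Pow(157262, Rational(1, 2)))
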